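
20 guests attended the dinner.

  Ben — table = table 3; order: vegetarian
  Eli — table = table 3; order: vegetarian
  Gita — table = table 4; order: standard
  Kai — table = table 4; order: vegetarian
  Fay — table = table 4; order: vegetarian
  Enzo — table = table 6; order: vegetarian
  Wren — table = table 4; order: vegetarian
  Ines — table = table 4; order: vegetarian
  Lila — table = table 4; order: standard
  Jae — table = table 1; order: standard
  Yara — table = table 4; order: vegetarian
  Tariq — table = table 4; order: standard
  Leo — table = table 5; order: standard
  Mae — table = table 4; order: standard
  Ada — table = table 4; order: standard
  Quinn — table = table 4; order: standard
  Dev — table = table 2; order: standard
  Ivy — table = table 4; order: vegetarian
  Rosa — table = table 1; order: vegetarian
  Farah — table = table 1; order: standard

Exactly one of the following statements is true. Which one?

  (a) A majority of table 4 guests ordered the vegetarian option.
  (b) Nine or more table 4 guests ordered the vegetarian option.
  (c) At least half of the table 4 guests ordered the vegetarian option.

|A| = 12, |A ∩ B| = 6, |A ∖ B| = 6.
(a) requires |A ∩ B| > |A ∖ B|: false.
(b) requires |A ∩ B| ≥ 9: false.
(c) requires |A ∩ B| ≥ |A ∖ B|: true.

(c)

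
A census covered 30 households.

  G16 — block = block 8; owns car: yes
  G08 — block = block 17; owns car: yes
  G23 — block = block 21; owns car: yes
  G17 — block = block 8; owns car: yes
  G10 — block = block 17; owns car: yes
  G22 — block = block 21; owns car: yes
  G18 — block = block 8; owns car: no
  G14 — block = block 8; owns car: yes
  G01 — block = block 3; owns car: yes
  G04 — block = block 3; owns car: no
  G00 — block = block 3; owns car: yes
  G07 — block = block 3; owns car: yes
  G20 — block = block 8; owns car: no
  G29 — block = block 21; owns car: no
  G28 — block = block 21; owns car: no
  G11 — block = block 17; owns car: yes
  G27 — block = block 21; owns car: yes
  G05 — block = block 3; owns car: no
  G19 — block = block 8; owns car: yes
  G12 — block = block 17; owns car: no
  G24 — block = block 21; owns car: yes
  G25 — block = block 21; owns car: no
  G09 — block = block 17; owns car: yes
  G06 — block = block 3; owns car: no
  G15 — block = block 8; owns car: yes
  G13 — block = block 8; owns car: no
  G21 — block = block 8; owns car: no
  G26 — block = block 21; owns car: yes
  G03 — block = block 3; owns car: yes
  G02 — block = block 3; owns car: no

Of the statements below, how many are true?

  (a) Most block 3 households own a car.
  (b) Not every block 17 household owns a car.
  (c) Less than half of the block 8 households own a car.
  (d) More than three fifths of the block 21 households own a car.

2

(a) block 3: |A| = 8, |A ∩ B| = 4; needs |A ∩ B| > |A ∖ B| — false.
(b) block 17: |A| = 5, |A ∩ B| = 4; needs A ⊄ B (|A ∖ B| ≥ 1) — true.
(c) block 8: |A| = 9, |A ∩ B| = 5; needs |A ∩ B| < |A ∖ B| — false.
(d) block 21: |A| = 8, |A ∩ B| = 5; needs |A ∩ B| / |A| > 3/5 — true.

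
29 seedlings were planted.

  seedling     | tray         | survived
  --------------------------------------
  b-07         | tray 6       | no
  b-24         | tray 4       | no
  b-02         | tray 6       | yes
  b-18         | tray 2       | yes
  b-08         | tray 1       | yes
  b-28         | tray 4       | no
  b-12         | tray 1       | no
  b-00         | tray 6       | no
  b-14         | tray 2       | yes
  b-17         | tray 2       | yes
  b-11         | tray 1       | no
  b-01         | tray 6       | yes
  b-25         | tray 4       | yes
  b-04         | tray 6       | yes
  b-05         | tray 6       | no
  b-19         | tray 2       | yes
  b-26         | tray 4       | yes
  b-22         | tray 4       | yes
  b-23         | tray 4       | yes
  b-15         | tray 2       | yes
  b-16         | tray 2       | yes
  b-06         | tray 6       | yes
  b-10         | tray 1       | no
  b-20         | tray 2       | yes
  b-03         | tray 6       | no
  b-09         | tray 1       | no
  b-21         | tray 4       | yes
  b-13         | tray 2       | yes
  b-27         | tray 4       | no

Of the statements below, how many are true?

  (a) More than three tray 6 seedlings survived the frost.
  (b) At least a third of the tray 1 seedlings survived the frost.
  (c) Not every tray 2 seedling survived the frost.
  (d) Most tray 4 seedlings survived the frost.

(a) tray 6: |A| = 8, |A ∩ B| = 4; needs |A ∩ B| > 3 — true.
(b) tray 1: |A| = 5, |A ∩ B| = 1; needs |A ∩ B| / |A| ≥ 1/3 — false.
(c) tray 2: |A| = 8, |A ∩ B| = 8; needs A ⊄ B (|A ∖ B| ≥ 1) — false.
(d) tray 4: |A| = 8, |A ∩ B| = 5; needs |A ∩ B| > |A ∖ B| — true.

2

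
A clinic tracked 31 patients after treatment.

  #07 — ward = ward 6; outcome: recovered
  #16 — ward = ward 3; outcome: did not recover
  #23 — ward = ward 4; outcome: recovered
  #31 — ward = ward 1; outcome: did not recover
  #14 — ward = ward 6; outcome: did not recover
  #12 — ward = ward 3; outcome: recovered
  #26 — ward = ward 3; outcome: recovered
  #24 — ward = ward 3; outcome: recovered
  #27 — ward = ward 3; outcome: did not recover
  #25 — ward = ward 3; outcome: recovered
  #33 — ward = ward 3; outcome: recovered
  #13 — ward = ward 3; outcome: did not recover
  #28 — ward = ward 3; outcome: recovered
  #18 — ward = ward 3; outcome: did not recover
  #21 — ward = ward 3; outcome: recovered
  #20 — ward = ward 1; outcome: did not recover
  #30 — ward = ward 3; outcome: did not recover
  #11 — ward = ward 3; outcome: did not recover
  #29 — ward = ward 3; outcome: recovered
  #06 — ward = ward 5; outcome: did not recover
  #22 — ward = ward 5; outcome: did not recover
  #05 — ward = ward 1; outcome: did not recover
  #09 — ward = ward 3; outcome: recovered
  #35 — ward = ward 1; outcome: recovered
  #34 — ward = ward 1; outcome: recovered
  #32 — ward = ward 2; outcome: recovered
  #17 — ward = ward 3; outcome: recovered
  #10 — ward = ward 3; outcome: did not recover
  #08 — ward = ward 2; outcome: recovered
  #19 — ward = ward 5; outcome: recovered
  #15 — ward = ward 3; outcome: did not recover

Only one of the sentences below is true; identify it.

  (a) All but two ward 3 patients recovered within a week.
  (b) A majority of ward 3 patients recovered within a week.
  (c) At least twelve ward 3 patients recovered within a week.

|A| = 18, |A ∩ B| = 10, |A ∖ B| = 8.
(a) requires |A ∖ B| = 2: false.
(b) requires |A ∩ B| > |A ∖ B|: true.
(c) requires |A ∩ B| ≥ 12: false.

(b)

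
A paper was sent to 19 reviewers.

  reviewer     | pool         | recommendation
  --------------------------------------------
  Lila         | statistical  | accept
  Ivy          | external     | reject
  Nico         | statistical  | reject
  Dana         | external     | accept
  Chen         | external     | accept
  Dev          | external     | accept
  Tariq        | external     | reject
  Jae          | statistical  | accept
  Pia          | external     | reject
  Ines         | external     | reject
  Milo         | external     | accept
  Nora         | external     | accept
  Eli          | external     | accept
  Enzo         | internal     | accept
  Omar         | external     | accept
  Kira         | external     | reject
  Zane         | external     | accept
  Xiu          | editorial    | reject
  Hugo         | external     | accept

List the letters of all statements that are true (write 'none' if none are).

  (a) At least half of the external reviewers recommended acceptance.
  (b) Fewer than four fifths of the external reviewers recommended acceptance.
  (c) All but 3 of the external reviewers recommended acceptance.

(a), (b)

|A| = 14, |A ∩ B| = 9, |A ∖ B| = 5.
(a) |A ∩ B| ≥ |A ∖ B|: holds.
(b) |A ∩ B| / |A| < 4/5: holds.
(c) |A ∖ B| = 3: fails.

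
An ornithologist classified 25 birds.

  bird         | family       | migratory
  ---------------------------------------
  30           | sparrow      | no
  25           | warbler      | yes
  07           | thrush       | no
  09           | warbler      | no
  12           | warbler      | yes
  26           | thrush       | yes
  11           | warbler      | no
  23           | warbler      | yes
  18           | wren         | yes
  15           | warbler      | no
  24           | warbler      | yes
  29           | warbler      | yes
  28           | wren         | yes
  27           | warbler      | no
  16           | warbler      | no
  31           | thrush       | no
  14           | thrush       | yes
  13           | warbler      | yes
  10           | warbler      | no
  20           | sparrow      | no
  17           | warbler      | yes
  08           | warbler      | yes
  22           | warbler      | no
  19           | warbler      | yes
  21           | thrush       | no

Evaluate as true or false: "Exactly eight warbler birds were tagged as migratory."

'Exactly eight warbler birds were tagged as migratory' holds iff |A ∩ B| = 8.
|A| = 16, |A ∩ B| = 9, |A ∖ B| = 7.
|A ∩ B| = 9, so the statement is false.

False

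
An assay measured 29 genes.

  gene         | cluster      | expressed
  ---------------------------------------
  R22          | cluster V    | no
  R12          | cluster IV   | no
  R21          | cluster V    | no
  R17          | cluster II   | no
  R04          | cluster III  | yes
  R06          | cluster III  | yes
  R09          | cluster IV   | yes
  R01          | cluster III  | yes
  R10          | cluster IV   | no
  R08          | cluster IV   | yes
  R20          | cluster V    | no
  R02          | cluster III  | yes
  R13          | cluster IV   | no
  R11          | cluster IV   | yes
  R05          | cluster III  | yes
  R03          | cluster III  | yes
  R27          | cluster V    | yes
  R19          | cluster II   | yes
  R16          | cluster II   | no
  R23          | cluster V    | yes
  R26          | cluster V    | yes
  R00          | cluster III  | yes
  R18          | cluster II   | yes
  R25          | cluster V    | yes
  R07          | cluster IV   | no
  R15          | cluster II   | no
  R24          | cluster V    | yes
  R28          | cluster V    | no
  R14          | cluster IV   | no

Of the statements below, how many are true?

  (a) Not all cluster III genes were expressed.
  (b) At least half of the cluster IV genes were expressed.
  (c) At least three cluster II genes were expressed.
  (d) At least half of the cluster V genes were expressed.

(a) cluster III: |A| = 7, |A ∩ B| = 7; needs A ⊄ B (|A ∖ B| ≥ 1) — false.
(b) cluster IV: |A| = 8, |A ∩ B| = 3; needs |A ∩ B| ≥ |A ∖ B| — false.
(c) cluster II: |A| = 5, |A ∩ B| = 2; needs |A ∩ B| ≥ 3 — false.
(d) cluster V: |A| = 9, |A ∩ B| = 5; needs |A ∩ B| ≥ |A ∖ B| — true.

1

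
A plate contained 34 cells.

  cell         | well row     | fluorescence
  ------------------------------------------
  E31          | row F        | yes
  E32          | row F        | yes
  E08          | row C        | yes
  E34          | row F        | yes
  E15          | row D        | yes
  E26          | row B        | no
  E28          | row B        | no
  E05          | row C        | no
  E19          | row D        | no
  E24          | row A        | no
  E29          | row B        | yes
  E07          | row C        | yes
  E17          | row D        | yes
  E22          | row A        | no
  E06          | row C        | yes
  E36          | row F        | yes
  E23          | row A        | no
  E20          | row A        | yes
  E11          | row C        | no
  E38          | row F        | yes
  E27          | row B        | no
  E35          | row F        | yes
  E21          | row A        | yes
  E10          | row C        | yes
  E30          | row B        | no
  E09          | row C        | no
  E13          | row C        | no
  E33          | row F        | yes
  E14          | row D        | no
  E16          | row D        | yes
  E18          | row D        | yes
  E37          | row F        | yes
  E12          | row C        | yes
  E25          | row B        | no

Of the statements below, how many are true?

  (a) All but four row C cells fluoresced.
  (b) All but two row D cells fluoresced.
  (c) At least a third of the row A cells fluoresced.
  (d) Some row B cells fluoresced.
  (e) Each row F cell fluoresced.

(a) row C: |A| = 9, |A ∩ B| = 5; needs |A ∖ B| = 4 — true.
(b) row D: |A| = 6, |A ∩ B| = 4; needs |A ∖ B| = 2 — true.
(c) row A: |A| = 5, |A ∩ B| = 2; needs |A ∩ B| / |A| ≥ 1/3 — true.
(d) row B: |A| = 6, |A ∩ B| = 1; needs A ∩ B ≠ ∅ (|A ∩ B| ≥ 1) — true.
(e) row F: |A| = 8, |A ∩ B| = 8; needs A ⊆ B, i.e. every element of A is in B (|A ∖ B| = 0) — true.

5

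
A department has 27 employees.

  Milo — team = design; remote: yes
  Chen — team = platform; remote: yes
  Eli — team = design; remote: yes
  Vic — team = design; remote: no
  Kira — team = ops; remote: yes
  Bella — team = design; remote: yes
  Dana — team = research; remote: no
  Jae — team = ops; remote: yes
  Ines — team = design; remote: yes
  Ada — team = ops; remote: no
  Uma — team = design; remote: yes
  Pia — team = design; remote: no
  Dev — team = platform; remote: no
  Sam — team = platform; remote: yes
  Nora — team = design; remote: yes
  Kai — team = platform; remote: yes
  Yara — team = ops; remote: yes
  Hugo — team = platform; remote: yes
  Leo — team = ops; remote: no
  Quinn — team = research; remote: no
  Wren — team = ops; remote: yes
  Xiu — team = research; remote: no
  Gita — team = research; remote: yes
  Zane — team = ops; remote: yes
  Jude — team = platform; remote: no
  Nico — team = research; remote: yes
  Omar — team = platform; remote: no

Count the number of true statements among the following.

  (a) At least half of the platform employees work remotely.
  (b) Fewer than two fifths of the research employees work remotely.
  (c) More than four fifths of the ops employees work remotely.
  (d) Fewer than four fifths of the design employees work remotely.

(a) platform: |A| = 7, |A ∩ B| = 4; needs |A ∩ B| ≥ |A ∖ B| — true.
(b) research: |A| = 5, |A ∩ B| = 2; needs |A ∩ B| / |A| < 2/5 — false.
(c) ops: |A| = 7, |A ∩ B| = 5; needs |A ∩ B| / |A| > 4/5 — false.
(d) design: |A| = 8, |A ∩ B| = 6; needs |A ∩ B| / |A| < 4/5 — true.

2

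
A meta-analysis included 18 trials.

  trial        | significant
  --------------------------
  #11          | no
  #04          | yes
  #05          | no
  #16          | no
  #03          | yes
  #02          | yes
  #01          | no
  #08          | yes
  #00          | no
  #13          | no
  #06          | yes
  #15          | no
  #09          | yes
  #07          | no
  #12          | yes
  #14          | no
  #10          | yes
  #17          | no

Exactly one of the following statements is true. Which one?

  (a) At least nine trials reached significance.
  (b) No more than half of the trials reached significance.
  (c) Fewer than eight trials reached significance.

(b)

|A| = 18, |A ∩ B| = 8, |A ∖ B| = 10.
(a) requires |A ∩ B| ≥ 9: false.
(b) requires |A ∩ B| ≤ |A ∖ B|: true.
(c) requires |A ∩ B| < 8: false.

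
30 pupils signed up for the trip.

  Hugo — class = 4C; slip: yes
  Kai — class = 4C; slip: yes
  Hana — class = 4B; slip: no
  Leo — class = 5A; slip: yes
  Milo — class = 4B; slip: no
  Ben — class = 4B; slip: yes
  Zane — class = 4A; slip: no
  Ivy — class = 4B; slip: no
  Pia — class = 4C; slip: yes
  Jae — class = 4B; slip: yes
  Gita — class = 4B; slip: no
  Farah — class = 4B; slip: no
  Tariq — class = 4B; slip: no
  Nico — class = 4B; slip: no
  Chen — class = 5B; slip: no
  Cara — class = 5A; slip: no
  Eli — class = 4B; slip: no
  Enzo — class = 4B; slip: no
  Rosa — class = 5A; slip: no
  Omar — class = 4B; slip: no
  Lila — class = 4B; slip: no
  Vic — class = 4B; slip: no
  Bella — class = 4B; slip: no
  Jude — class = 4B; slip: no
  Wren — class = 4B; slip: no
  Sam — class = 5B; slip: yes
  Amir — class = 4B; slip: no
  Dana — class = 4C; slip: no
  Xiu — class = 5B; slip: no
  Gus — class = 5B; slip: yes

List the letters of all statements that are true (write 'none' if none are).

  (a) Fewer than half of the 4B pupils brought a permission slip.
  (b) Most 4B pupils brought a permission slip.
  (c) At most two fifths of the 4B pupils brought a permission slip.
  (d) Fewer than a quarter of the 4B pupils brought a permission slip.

(a), (c), (d)

|A| = 18, |A ∩ B| = 2, |A ∖ B| = 16.
(a) |A ∩ B| < |A ∖ B|: holds.
(b) |A ∩ B| > |A ∖ B|: fails.
(c) |A ∩ B| / |A| ≤ 2/5: holds.
(d) |A ∩ B| / |A| < 1/4: holds.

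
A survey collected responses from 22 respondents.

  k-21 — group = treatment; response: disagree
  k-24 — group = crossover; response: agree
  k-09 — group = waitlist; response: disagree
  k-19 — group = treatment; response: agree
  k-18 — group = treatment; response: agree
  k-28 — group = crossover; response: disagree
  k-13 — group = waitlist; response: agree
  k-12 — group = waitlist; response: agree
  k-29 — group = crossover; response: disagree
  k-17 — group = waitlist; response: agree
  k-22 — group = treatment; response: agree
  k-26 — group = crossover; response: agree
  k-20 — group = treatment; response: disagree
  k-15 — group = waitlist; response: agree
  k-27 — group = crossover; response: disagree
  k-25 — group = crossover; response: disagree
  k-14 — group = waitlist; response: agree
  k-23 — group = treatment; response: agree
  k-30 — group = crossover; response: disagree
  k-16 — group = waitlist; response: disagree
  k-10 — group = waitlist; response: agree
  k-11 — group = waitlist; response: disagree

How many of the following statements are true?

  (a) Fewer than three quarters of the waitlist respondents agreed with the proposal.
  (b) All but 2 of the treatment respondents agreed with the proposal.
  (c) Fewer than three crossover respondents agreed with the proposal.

(a) waitlist: |A| = 9, |A ∩ B| = 6; needs |A ∩ B| / |A| < 3/4 — true.
(b) treatment: |A| = 6, |A ∩ B| = 4; needs |A ∖ B| = 2 — true.
(c) crossover: |A| = 7, |A ∩ B| = 2; needs |A ∩ B| < 3 — true.

3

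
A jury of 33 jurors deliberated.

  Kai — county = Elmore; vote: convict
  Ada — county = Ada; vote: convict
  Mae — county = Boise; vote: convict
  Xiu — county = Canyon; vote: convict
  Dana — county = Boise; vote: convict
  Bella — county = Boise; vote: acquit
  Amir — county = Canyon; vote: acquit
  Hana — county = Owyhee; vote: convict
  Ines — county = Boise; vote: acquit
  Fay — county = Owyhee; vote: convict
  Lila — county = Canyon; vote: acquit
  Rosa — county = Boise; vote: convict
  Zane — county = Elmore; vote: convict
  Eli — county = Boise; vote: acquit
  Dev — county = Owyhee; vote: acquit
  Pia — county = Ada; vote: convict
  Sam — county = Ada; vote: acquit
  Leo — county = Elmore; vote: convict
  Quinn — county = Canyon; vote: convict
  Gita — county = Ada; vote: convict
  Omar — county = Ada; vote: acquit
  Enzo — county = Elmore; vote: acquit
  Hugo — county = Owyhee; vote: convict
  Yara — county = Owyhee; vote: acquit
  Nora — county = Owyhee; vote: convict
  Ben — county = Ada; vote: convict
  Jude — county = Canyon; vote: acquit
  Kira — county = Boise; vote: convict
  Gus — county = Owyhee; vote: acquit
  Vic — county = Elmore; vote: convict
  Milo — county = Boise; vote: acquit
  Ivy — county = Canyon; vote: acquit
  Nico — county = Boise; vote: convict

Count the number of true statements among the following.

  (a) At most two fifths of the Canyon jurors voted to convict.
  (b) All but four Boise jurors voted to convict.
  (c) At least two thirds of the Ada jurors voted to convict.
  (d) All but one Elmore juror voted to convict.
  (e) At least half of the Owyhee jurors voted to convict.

(a) Canyon: |A| = 6, |A ∩ B| = 2; needs |A ∩ B| / |A| ≤ 2/5 — true.
(b) Boise: |A| = 9, |A ∩ B| = 5; needs |A ∖ B| = 4 — true.
(c) Ada: |A| = 6, |A ∩ B| = 4; needs |A ∩ B| / |A| ≥ 2/3 — true.
(d) Elmore: |A| = 5, |A ∩ B| = 4; needs |A ∖ B| = 1 — true.
(e) Owyhee: |A| = 7, |A ∩ B| = 4; needs |A ∩ B| ≥ |A ∖ B| — true.

5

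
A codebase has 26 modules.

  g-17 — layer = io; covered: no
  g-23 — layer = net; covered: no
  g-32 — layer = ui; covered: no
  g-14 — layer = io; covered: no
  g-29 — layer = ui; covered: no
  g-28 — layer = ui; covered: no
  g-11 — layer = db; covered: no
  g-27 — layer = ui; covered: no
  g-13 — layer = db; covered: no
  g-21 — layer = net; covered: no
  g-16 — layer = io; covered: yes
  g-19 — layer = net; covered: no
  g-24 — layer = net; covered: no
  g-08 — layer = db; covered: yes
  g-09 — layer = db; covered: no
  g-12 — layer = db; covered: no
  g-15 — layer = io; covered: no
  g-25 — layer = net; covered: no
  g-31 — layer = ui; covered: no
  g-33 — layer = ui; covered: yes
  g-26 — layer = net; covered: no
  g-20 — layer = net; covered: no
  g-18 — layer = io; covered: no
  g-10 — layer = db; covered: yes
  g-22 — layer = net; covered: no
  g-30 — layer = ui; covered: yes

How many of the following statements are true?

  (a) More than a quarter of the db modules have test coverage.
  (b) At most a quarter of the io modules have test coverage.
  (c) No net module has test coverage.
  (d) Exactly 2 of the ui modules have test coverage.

(a) db: |A| = 6, |A ∩ B| = 2; needs |A ∩ B| / |A| > 1/4 — true.
(b) io: |A| = 5, |A ∩ B| = 1; needs |A ∩ B| / |A| ≤ 1/4 — true.
(c) net: |A| = 8, |A ∩ B| = 0; needs A ∩ B = ∅ (|A ∩ B| = 0) — true.
(d) ui: |A| = 7, |A ∩ B| = 2; needs |A ∩ B| = 2 — true.

4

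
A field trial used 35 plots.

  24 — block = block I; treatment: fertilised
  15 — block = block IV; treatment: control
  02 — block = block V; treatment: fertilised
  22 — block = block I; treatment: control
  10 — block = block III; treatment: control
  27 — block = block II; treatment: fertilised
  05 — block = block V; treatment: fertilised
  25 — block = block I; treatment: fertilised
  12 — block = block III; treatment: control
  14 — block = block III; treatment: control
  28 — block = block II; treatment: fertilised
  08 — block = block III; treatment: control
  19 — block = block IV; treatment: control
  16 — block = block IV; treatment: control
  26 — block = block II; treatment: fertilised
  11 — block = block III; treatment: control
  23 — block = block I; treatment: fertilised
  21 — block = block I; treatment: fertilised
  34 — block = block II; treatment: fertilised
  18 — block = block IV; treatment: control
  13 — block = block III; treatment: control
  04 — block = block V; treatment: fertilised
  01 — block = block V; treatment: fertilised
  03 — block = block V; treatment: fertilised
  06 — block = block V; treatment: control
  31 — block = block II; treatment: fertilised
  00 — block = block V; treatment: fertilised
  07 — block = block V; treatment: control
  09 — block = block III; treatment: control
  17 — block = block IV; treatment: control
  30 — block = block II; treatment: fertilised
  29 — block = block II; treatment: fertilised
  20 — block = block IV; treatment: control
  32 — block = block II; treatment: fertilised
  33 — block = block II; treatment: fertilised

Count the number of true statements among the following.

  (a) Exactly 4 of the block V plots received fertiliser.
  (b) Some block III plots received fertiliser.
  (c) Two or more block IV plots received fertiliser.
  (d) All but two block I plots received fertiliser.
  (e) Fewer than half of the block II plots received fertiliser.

0

(a) block V: |A| = 8, |A ∩ B| = 6; needs |A ∩ B| = 4 — false.
(b) block III: |A| = 7, |A ∩ B| = 0; needs A ∩ B ≠ ∅ (|A ∩ B| ≥ 1) — false.
(c) block IV: |A| = 6, |A ∩ B| = 0; needs |A ∩ B| ≥ 2 — false.
(d) block I: |A| = 5, |A ∩ B| = 4; needs |A ∖ B| = 2 — false.
(e) block II: |A| = 9, |A ∩ B| = 9; needs |A ∩ B| < |A ∖ B| — false.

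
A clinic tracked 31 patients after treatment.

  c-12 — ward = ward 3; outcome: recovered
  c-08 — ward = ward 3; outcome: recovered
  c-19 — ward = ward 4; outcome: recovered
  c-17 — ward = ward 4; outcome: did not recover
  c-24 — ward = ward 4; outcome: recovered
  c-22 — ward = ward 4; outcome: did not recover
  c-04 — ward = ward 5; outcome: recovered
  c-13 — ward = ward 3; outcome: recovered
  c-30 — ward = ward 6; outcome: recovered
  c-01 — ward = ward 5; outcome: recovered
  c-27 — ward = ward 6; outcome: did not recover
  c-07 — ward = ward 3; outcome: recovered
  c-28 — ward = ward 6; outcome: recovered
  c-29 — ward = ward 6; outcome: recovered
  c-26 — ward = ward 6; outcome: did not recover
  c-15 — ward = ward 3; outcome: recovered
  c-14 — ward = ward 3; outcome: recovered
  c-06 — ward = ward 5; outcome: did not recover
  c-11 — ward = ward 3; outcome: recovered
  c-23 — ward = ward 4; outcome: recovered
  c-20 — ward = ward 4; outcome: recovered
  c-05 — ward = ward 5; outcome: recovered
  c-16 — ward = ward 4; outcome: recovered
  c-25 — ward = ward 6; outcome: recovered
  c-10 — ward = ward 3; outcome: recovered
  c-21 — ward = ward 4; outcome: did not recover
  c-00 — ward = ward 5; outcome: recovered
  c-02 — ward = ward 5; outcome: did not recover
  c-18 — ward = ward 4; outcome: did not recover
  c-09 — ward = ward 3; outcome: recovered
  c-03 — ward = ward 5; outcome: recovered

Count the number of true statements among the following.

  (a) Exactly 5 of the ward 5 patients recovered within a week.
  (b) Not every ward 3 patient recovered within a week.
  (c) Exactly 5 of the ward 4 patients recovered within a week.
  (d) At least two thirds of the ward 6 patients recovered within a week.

3

(a) ward 5: |A| = 7, |A ∩ B| = 5; needs |A ∩ B| = 5 — true.
(b) ward 3: |A| = 9, |A ∩ B| = 9; needs A ⊄ B (|A ∖ B| ≥ 1) — false.
(c) ward 4: |A| = 9, |A ∩ B| = 5; needs |A ∩ B| = 5 — true.
(d) ward 6: |A| = 6, |A ∩ B| = 4; needs |A ∩ B| / |A| ≥ 2/3 — true.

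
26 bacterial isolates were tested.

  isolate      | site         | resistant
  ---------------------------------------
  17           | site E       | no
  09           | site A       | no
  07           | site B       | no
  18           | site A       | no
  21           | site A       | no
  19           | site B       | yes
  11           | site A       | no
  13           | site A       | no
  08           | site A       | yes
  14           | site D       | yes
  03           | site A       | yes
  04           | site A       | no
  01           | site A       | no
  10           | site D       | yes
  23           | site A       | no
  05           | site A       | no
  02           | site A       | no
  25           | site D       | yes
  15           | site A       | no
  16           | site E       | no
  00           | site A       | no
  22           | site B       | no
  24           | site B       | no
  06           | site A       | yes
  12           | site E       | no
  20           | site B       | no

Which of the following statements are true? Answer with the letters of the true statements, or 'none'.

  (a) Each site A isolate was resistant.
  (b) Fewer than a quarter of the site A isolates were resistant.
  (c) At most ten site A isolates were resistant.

|A| = 15, |A ∩ B| = 3, |A ∖ B| = 12.
(a) A ⊆ B, i.e. every element of A is in B (|A ∖ B| = 0): fails.
(b) |A ∩ B| / |A| < 1/4: holds.
(c) |A ∩ B| ≤ 10: holds.

(b), (c)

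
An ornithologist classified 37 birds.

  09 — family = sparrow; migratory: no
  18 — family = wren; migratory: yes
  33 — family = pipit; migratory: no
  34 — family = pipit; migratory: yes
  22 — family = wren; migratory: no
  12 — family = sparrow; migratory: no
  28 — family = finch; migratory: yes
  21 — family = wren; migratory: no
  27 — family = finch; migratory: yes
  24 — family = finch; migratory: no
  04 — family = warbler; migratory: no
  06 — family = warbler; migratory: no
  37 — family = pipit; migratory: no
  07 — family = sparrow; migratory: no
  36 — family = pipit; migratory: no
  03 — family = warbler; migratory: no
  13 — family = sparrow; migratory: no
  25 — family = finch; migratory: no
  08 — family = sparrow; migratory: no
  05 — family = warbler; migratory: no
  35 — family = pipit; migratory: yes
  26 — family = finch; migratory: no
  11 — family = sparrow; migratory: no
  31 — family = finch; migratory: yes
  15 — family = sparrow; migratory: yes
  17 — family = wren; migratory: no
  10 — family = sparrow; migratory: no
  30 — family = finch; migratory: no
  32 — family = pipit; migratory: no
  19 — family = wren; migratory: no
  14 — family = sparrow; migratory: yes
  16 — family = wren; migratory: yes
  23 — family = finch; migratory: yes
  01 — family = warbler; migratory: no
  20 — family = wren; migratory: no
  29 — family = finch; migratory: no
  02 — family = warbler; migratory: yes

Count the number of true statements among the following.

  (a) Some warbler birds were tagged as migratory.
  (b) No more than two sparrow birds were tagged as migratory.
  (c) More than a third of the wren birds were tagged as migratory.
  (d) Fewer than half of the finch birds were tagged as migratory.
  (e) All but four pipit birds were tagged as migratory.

(a) warbler: |A| = 6, |A ∩ B| = 1; needs A ∩ B ≠ ∅ (|A ∩ B| ≥ 1) — true.
(b) sparrow: |A| = 9, |A ∩ B| = 2; needs |A ∩ B| ≤ 2 — true.
(c) wren: |A| = 7, |A ∩ B| = 2; needs |A ∩ B| / |A| > 1/3 — false.
(d) finch: |A| = 9, |A ∩ B| = 4; needs |A ∩ B| < |A ∖ B| — true.
(e) pipit: |A| = 6, |A ∩ B| = 2; needs |A ∖ B| = 4 — true.

4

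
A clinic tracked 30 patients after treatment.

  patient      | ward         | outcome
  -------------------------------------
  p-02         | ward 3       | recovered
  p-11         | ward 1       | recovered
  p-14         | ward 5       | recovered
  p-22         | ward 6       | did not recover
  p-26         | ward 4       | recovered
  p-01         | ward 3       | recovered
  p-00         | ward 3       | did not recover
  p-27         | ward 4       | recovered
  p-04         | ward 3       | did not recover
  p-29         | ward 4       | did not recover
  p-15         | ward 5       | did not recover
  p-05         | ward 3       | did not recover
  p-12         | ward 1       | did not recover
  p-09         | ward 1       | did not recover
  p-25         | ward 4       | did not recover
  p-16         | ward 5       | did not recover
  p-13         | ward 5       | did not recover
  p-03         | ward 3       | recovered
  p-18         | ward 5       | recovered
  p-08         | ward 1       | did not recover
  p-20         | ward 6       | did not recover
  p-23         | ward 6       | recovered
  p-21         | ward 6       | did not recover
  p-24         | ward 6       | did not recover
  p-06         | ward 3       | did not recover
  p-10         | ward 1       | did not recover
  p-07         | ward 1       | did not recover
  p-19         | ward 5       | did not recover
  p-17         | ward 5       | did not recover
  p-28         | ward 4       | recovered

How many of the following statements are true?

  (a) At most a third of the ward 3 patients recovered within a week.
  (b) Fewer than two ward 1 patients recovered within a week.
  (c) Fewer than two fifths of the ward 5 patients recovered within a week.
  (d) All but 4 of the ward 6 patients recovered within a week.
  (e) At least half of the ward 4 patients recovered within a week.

(a) ward 3: |A| = 7, |A ∩ B| = 3; needs |A ∩ B| / |A| ≤ 1/3 — false.
(b) ward 1: |A| = 6, |A ∩ B| = 1; needs |A ∩ B| < 2 — true.
(c) ward 5: |A| = 7, |A ∩ B| = 2; needs |A ∩ B| / |A| < 2/5 — true.
(d) ward 6: |A| = 5, |A ∩ B| = 1; needs |A ∖ B| = 4 — true.
(e) ward 4: |A| = 5, |A ∩ B| = 3; needs |A ∩ B| ≥ |A ∖ B| — true.

4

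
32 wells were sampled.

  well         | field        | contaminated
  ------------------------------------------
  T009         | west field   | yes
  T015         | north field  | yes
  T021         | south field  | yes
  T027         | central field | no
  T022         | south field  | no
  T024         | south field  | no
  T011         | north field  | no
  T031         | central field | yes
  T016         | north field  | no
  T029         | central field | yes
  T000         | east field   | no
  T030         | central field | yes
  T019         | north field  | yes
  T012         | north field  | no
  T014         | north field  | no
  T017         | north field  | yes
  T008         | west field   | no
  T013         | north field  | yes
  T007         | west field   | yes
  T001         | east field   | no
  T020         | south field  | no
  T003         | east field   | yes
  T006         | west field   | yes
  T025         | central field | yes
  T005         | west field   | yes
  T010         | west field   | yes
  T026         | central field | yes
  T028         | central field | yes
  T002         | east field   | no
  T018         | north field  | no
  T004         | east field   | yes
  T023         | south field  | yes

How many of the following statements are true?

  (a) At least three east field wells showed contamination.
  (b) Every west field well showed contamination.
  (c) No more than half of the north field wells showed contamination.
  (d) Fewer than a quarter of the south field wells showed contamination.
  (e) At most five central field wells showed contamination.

(a) east field: |A| = 5, |A ∩ B| = 2; needs |A ∩ B| ≥ 3 — false.
(b) west field: |A| = 6, |A ∩ B| = 5; needs A ⊆ B, i.e. every element of A is in B (|A ∖ B| = 0) — false.
(c) north field: |A| = 9, |A ∩ B| = 4; needs |A ∩ B| ≤ |A ∖ B| — true.
(d) south field: |A| = 5, |A ∩ B| = 2; needs |A ∩ B| / |A| < 1/4 — false.
(e) central field: |A| = 7, |A ∩ B| = 6; needs |A ∩ B| ≤ 5 — false.

1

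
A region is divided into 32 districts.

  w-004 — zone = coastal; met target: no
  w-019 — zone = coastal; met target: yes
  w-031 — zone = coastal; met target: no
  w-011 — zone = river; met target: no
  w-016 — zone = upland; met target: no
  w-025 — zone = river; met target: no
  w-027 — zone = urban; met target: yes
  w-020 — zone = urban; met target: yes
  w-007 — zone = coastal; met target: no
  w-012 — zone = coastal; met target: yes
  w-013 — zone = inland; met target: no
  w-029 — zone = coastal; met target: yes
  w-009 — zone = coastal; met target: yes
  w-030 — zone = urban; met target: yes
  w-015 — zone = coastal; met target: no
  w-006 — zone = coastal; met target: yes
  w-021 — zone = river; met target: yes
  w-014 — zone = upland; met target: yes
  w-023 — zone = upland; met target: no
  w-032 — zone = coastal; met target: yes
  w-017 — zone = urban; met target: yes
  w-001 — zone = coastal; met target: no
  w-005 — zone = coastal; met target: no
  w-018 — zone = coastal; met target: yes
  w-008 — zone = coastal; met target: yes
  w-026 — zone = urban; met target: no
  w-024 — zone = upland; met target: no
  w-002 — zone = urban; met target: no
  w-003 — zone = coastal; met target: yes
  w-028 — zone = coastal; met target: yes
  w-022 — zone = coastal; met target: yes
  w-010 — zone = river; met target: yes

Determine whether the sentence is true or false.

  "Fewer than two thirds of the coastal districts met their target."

The determiner here denotes the relation: |A ∩ B| / |A| < 2/3.
|A| = 17, |A ∩ B| = 11, |A ∖ B| = 6.
|A ∩ B|/|A| = 11/17, so the statement is true.

True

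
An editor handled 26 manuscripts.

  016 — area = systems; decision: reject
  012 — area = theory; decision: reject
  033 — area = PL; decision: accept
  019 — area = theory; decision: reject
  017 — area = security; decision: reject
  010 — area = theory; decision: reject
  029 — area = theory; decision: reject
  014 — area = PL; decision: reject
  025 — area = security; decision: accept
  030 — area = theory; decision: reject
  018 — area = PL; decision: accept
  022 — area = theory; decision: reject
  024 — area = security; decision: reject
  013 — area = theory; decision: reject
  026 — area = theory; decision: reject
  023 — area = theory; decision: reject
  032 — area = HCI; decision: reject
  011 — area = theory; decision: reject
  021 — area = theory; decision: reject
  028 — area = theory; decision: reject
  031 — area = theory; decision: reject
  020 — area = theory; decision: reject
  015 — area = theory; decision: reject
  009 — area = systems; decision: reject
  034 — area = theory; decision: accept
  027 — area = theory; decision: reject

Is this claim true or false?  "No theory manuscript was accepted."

'No theory manuscript was accepted' holds iff A ∩ B = ∅ (|A ∩ B| = 0).
|A| = 17, |A ∩ B| = 1, |A ∖ B| = 16.
So the statement is false.

False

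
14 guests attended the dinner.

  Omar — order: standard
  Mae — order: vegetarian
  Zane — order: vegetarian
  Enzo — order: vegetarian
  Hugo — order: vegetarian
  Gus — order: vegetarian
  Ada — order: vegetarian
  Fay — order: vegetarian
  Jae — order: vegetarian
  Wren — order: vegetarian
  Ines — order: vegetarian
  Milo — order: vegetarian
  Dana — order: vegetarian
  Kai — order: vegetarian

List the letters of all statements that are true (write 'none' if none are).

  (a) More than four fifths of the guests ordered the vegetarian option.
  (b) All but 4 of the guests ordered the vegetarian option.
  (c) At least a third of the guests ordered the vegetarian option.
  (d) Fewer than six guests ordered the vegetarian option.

(a), (c)

|A| = 14, |A ∩ B| = 13, |A ∖ B| = 1.
(a) |A ∩ B| / |A| > 4/5: holds.
(b) |A ∖ B| = 4: fails.
(c) |A ∩ B| / |A| ≥ 1/3: holds.
(d) |A ∩ B| < 6: fails.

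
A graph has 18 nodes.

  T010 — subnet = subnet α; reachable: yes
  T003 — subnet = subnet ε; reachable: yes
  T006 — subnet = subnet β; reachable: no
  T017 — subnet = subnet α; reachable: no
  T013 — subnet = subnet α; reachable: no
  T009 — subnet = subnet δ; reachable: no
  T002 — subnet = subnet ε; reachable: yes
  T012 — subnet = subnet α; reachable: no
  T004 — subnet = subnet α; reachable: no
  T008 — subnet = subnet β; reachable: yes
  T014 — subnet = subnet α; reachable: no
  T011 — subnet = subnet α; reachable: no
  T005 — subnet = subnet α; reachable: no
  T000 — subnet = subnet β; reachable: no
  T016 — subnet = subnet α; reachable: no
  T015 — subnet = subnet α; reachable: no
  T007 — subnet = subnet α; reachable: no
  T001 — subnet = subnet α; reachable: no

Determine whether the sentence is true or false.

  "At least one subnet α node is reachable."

True

The determiner here denotes the relation: A ∩ B ≠ ∅ (|A ∩ B| ≥ 1).
A (the restrictor) = {T010, T017, T013, T012, T004, T014, T011, T005, T016, T015, T007, T001}, |A| = 12.
A ∩ B = {T010}, so |A ∩ B| = 1.
So the statement is true.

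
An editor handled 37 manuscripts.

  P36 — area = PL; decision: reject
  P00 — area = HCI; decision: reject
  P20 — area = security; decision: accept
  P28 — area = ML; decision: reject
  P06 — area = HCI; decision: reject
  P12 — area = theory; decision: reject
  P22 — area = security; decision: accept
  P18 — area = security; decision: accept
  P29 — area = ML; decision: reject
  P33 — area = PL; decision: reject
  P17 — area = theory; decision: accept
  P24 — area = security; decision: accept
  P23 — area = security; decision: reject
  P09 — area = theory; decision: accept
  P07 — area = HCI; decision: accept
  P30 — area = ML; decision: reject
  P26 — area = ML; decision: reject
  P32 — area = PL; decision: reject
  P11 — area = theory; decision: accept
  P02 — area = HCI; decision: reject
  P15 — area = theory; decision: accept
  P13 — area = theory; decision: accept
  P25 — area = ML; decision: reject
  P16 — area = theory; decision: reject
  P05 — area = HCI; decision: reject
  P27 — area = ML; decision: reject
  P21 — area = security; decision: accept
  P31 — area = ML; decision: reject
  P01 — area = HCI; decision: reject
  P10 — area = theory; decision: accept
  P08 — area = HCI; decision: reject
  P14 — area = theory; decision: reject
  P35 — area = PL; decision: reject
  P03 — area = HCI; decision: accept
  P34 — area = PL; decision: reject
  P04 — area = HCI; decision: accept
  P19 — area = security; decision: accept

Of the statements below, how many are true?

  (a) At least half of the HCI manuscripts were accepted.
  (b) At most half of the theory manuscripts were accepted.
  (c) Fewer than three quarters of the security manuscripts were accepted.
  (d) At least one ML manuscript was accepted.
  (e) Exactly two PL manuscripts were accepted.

(a) HCI: |A| = 9, |A ∩ B| = 3; needs |A ∩ B| ≥ |A ∖ B| — false.
(b) theory: |A| = 9, |A ∩ B| = 6; needs |A ∩ B| ≤ |A ∖ B| — false.
(c) security: |A| = 7, |A ∩ B| = 6; needs |A ∩ B| / |A| < 3/4 — false.
(d) ML: |A| = 7, |A ∩ B| = 0; needs A ∩ B ≠ ∅ (|A ∩ B| ≥ 1) — false.
(e) PL: |A| = 5, |A ∩ B| = 0; needs |A ∩ B| = 2 — false.

0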